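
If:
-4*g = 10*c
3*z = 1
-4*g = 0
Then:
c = 0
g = 0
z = 1/3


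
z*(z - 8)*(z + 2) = z^3 - 6*z^2 - 16*z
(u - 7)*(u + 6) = u^2 - u - 42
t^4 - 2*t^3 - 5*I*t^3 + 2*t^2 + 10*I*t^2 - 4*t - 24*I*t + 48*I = (t - 2)*(t - 4*I)*(t - 3*I)*(t + 2*I)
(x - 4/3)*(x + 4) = x^2 + 8*x/3 - 16/3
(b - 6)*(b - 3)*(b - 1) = b^3 - 10*b^2 + 27*b - 18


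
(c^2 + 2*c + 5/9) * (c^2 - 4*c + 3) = c^4 - 2*c^3 - 40*c^2/9 + 34*c/9 + 5/3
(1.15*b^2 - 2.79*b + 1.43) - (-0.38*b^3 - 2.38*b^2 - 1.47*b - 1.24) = 0.38*b^3 + 3.53*b^2 - 1.32*b + 2.67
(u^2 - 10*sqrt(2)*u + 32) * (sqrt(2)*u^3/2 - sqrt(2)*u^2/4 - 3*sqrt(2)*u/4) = sqrt(2)*u^5/2 - 10*u^4 - sqrt(2)*u^4/4 + 5*u^3 + 61*sqrt(2)*u^3/4 - 8*sqrt(2)*u^2 + 15*u^2 - 24*sqrt(2)*u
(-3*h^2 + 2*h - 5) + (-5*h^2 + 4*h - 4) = -8*h^2 + 6*h - 9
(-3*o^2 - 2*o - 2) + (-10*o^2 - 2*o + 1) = -13*o^2 - 4*o - 1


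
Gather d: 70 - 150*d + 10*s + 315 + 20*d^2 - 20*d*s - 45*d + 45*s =20*d^2 + d*(-20*s - 195) + 55*s + 385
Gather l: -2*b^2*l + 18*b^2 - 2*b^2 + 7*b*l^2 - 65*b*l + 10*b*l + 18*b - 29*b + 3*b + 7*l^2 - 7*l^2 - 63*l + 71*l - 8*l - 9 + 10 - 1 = 16*b^2 + 7*b*l^2 - 8*b + l*(-2*b^2 - 55*b)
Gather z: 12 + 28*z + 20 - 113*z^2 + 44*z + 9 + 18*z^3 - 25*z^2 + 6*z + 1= 18*z^3 - 138*z^2 + 78*z + 42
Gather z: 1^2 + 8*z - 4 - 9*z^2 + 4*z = -9*z^2 + 12*z - 3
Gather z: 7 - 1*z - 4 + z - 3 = 0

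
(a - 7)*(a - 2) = a^2 - 9*a + 14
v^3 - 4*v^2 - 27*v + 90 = (v - 6)*(v - 3)*(v + 5)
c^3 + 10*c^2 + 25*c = c*(c + 5)^2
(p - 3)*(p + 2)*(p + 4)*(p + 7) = p^4 + 10*p^3 + 11*p^2 - 94*p - 168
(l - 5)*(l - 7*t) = l^2 - 7*l*t - 5*l + 35*t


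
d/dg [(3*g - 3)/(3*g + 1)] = 12/(3*g + 1)^2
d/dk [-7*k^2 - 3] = -14*k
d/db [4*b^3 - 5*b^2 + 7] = 2*b*(6*b - 5)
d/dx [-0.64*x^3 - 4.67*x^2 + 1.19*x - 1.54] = -1.92*x^2 - 9.34*x + 1.19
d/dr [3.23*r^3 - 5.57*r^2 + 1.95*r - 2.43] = 9.69*r^2 - 11.14*r + 1.95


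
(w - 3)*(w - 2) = w^2 - 5*w + 6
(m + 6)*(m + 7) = m^2 + 13*m + 42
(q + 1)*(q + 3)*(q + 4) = q^3 + 8*q^2 + 19*q + 12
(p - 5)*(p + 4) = p^2 - p - 20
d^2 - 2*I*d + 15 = (d - 5*I)*(d + 3*I)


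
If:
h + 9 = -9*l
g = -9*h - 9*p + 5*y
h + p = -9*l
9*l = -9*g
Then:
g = 5*y/82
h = 45*y/82 - 9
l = -5*y/82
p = 9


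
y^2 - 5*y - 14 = (y - 7)*(y + 2)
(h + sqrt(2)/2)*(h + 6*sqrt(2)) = h^2 + 13*sqrt(2)*h/2 + 6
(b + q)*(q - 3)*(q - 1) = b*q^2 - 4*b*q + 3*b + q^3 - 4*q^2 + 3*q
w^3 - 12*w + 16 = (w - 2)^2*(w + 4)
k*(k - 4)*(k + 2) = k^3 - 2*k^2 - 8*k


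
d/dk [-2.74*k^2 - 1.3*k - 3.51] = -5.48*k - 1.3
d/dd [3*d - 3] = 3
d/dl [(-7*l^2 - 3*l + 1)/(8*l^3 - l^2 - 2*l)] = (56*l^4 + 48*l^3 - 13*l^2 + 2*l + 2)/(l^2*(64*l^4 - 16*l^3 - 31*l^2 + 4*l + 4))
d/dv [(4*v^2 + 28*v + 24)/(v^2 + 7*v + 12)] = 24*(2*v + 7)/(v^2 + 7*v + 12)^2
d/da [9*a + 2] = 9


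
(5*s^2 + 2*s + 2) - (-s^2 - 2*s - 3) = 6*s^2 + 4*s + 5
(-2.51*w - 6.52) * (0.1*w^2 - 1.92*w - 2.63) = -0.251*w^3 + 4.1672*w^2 + 19.1197*w + 17.1476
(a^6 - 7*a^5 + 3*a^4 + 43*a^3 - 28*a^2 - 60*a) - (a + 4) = a^6 - 7*a^5 + 3*a^4 + 43*a^3 - 28*a^2 - 61*a - 4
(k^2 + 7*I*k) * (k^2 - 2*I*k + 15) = k^4 + 5*I*k^3 + 29*k^2 + 105*I*k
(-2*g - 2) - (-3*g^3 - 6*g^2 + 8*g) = 3*g^3 + 6*g^2 - 10*g - 2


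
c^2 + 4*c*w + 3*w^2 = (c + w)*(c + 3*w)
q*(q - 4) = q^2 - 4*q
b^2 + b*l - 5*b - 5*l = (b - 5)*(b + l)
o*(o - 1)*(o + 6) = o^3 + 5*o^2 - 6*o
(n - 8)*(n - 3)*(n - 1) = n^3 - 12*n^2 + 35*n - 24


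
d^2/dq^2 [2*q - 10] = 0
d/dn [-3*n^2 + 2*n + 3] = 2 - 6*n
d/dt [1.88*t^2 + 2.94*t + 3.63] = 3.76*t + 2.94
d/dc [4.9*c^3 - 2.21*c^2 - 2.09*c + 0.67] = 14.7*c^2 - 4.42*c - 2.09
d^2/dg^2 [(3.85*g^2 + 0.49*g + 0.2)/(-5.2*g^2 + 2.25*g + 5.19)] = (-1.13686837721616e-13*g^4 - 116.5892*g^3 - 655.8708*g^2 - 65.30472*g - 208.78422)/(140.608*g^6 - 182.52*g^5 - 342.0378*g^4 + 352.947375*g^3 + 341.380035*g^2 - 181.818675*g - 139.798359)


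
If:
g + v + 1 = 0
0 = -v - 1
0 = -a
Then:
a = 0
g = 0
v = -1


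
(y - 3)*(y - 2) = y^2 - 5*y + 6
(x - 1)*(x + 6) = x^2 + 5*x - 6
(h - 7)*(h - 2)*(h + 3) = h^3 - 6*h^2 - 13*h + 42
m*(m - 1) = m^2 - m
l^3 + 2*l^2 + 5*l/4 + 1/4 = (l + 1/2)^2*(l + 1)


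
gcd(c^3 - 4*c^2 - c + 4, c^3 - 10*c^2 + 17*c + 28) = c^2 - 3*c - 4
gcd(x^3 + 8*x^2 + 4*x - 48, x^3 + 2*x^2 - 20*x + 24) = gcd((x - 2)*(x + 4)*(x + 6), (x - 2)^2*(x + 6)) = x^2 + 4*x - 12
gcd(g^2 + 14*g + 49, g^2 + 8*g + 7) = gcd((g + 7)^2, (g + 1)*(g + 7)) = g + 7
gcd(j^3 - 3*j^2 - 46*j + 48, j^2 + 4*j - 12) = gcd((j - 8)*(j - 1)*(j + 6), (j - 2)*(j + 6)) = j + 6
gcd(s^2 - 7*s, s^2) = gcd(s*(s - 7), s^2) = s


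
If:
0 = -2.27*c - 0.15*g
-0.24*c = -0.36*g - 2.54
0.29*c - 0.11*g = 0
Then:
No Solution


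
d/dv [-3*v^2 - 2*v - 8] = -6*v - 2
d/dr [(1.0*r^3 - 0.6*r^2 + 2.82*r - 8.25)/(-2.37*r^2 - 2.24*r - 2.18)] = (-2.37*r^4 - 4.48*r^3 + 1.4874*r^2 - 36.489*r - 24.6276)/(5.6169*r^4 + 10.6176*r^3 + 15.3508*r^2 + 9.7664*r + 4.7524)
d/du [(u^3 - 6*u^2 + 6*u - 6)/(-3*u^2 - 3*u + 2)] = 3*(-u^4 - 2*u^3 + 14*u^2 - 20*u - 2)/(9*u^4 + 18*u^3 - 3*u^2 - 12*u + 4)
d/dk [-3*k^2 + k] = 1 - 6*k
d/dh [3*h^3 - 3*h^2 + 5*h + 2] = 9*h^2 - 6*h + 5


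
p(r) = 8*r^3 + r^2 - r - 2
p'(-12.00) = 3431.00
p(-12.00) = -13670.00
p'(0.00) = -1.00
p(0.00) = -2.00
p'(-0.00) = -1.00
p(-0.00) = -2.00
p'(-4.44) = 463.25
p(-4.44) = -678.07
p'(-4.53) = 482.44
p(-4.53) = -720.63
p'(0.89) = 19.79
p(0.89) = 3.54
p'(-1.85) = 77.44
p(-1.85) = -47.38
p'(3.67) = 329.59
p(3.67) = 403.25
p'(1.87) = 86.67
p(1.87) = 51.94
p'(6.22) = 939.96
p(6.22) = 1955.60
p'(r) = 24*r^2 + 2*r - 1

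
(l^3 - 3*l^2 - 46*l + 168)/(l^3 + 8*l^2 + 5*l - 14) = (l^2 - 10*l + 24)/(l^2 + l - 2)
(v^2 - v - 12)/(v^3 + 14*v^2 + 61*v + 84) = (v - 4)/(v^2 + 11*v + 28)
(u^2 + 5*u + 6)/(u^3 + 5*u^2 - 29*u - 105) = (u + 2)/(u^2 + 2*u - 35)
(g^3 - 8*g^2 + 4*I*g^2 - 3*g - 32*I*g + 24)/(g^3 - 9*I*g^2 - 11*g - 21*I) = (g^2 + g*(-8 + 3*I) - 24*I)/(g^2 - 10*I*g - 21)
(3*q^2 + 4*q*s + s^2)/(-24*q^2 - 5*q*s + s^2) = (-q - s)/(8*q - s)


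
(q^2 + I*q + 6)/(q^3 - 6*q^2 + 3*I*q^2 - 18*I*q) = (q - 2*I)/(q*(q - 6))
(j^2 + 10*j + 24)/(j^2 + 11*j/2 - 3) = 2*(j + 4)/(2*j - 1)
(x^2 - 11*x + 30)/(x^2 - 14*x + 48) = (x - 5)/(x - 8)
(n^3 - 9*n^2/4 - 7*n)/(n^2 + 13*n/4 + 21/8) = 2*n*(n - 4)/(2*n + 3)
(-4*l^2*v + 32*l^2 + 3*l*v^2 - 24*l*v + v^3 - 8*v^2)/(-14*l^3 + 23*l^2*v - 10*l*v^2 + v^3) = (4*l*v - 32*l + v^2 - 8*v)/(14*l^2 - 9*l*v + v^2)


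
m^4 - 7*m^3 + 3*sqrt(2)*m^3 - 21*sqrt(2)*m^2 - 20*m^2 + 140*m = m*(m - 7)*(m - 2*sqrt(2))*(m + 5*sqrt(2))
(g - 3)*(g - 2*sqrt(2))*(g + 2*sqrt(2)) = g^3 - 3*g^2 - 8*g + 24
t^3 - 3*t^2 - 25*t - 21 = (t - 7)*(t + 1)*(t + 3)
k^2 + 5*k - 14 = (k - 2)*(k + 7)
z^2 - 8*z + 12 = (z - 6)*(z - 2)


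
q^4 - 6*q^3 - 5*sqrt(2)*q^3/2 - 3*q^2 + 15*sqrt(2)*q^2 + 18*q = q*(q - 6)*(q - 3*sqrt(2))*(q + sqrt(2)/2)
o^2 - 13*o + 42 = (o - 7)*(o - 6)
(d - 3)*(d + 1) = d^2 - 2*d - 3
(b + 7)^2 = b^2 + 14*b + 49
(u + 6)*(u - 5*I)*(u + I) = u^3 + 6*u^2 - 4*I*u^2 + 5*u - 24*I*u + 30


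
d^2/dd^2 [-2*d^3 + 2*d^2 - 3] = 4 - 12*d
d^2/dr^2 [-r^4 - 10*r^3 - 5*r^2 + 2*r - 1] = -12*r^2 - 60*r - 10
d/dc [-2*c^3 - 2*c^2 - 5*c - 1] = -6*c^2 - 4*c - 5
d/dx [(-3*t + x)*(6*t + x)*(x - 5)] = -18*t^2 + 6*t*x - 15*t + 3*x^2 - 10*x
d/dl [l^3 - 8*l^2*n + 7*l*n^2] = 3*l^2 - 16*l*n + 7*n^2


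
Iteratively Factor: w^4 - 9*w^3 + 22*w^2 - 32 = (w + 1)*(w^3 - 10*w^2 + 32*w - 32) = (w - 2)*(w + 1)*(w^2 - 8*w + 16) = (w - 4)*(w - 2)*(w + 1)*(w - 4)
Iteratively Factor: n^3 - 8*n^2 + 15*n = (n - 3)*(n^2 - 5*n) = n*(n - 3)*(n - 5)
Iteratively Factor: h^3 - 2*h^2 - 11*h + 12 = (h - 1)*(h^2 - h - 12) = (h - 4)*(h - 1)*(h + 3)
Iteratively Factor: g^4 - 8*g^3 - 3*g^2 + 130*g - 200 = (g - 2)*(g^3 - 6*g^2 - 15*g + 100) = (g - 5)*(g - 2)*(g^2 - g - 20) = (g - 5)*(g - 2)*(g + 4)*(g - 5)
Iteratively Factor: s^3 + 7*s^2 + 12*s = (s + 4)*(s^2 + 3*s) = s*(s + 4)*(s + 3)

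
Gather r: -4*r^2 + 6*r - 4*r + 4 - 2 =-4*r^2 + 2*r + 2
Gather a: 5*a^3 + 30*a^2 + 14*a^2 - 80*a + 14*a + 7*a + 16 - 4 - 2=5*a^3 + 44*a^2 - 59*a + 10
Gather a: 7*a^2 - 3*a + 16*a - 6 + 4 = 7*a^2 + 13*a - 2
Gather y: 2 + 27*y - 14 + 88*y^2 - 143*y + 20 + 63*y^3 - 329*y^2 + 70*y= 63*y^3 - 241*y^2 - 46*y + 8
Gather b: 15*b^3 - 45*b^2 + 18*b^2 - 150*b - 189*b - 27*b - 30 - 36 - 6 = 15*b^3 - 27*b^2 - 366*b - 72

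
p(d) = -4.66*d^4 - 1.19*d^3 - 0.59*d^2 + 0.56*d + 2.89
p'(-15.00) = 62125.01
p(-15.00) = -232034.51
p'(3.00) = -538.39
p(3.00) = -410.33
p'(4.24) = -1489.46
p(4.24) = -1602.13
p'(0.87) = -15.44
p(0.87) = -0.52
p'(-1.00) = 16.81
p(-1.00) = -1.73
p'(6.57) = -5447.47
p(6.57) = -9038.93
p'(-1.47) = 53.79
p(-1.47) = -17.19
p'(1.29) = -46.92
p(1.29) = -12.83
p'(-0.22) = 0.85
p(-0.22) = 2.74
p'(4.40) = -1661.58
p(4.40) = -1854.05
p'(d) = -18.64*d^3 - 3.57*d^2 - 1.18*d + 0.56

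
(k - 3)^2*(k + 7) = k^3 + k^2 - 33*k + 63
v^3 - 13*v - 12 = (v - 4)*(v + 1)*(v + 3)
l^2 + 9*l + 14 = (l + 2)*(l + 7)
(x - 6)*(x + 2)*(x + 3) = x^3 - x^2 - 24*x - 36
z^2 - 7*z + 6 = (z - 6)*(z - 1)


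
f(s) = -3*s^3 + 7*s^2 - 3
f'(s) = -9*s^2 + 14*s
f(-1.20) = 12.26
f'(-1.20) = -29.76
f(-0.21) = -2.66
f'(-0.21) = -3.34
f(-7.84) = 1872.93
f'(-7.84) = -662.95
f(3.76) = -63.51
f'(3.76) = -74.60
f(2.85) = -15.59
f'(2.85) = -33.20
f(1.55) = 2.65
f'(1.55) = 0.08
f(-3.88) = 277.61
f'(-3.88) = -189.81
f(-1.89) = 42.26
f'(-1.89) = -58.61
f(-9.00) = 2751.00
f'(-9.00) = -855.00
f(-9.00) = 2751.00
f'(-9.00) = -855.00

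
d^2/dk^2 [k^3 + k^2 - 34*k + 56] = 6*k + 2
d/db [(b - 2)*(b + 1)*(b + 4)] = 3*b^2 + 6*b - 6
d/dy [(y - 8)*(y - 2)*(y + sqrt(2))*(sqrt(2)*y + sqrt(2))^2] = 10*y^4 - 64*y^3 + 8*sqrt(2)*y^3 - 48*sqrt(2)*y^2 - 18*y^2 - 12*sqrt(2)*y + 88*y + 32 + 44*sqrt(2)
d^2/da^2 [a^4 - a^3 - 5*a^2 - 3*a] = 12*a^2 - 6*a - 10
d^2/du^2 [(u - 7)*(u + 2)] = 2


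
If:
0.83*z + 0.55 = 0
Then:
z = -0.66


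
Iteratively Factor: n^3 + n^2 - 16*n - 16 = (n - 4)*(n^2 + 5*n + 4) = (n - 4)*(n + 1)*(n + 4)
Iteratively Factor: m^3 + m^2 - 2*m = (m + 2)*(m^2 - m) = m*(m + 2)*(m - 1)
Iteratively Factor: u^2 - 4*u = (u - 4)*(u)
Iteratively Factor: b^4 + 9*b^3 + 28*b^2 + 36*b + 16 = (b + 4)*(b^3 + 5*b^2 + 8*b + 4) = (b + 2)*(b + 4)*(b^2 + 3*b + 2) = (b + 2)^2*(b + 4)*(b + 1)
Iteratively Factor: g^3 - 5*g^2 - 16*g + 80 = (g + 4)*(g^2 - 9*g + 20) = (g - 4)*(g + 4)*(g - 5)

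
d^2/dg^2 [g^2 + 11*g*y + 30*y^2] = 2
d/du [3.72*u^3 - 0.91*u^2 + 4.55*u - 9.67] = 11.16*u^2 - 1.82*u + 4.55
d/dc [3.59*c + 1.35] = 3.59000000000000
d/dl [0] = 0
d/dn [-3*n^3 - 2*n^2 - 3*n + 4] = -9*n^2 - 4*n - 3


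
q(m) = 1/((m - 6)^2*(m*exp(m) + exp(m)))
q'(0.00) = -0.05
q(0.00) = 0.03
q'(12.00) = 0.00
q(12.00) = 0.00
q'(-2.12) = -0.02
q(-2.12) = -0.11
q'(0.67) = -0.01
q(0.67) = 0.01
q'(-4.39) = 0.11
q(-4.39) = -0.22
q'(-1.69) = -0.09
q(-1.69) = -0.13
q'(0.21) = -0.03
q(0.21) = 0.02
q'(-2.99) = 0.03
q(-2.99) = -0.12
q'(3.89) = -0.00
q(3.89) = 0.00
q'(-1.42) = -0.30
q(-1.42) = -0.18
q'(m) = (-m*exp(m) - 2*exp(m))/((m - 6)^2*(m*exp(m) + exp(m))^2) - 2/((m - 6)^3*(m*exp(m) + exp(m))) = (-2*m + (-m - 2)*(m - 6) - 2)*exp(-m)/((m - 6)^3*(m + 1)^2)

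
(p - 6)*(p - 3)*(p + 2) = p^3 - 7*p^2 + 36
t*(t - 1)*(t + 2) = t^3 + t^2 - 2*t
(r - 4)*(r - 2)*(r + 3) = r^3 - 3*r^2 - 10*r + 24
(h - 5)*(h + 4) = h^2 - h - 20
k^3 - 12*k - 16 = (k - 4)*(k + 2)^2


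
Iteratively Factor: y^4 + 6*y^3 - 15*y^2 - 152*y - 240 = (y + 4)*(y^3 + 2*y^2 - 23*y - 60) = (y - 5)*(y + 4)*(y^2 + 7*y + 12) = (y - 5)*(y + 4)^2*(y + 3)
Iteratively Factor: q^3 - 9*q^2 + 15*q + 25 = (q - 5)*(q^2 - 4*q - 5) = (q - 5)^2*(q + 1)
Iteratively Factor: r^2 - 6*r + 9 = (r - 3)*(r - 3)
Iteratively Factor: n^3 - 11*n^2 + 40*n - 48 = (n - 4)*(n^2 - 7*n + 12) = (n - 4)^2*(n - 3)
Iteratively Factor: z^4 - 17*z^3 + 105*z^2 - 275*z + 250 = (z - 5)*(z^3 - 12*z^2 + 45*z - 50) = (z - 5)^2*(z^2 - 7*z + 10) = (z - 5)^3*(z - 2)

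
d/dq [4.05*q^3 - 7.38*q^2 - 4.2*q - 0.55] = 12.15*q^2 - 14.76*q - 4.2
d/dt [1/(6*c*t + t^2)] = 2*(-3*c - t)/(t^2*(6*c + t)^2)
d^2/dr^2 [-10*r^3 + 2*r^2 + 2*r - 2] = 4 - 60*r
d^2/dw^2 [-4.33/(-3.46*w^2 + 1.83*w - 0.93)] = (-103.674056*w^2 + 54.833388*w + 4.33*(6.92*w - 1.83)*(13.84*w - 3.66) - 27.866148)/(3.46*w^2 - 1.83*w + 0.93)^3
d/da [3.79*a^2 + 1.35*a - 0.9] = 7.58*a + 1.35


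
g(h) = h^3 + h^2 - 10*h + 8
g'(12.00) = 446.00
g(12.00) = 1760.00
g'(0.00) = -10.00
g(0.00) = 8.00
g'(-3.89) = 27.62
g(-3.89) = 3.17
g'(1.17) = -3.55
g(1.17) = -0.73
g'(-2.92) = 9.74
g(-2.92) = 20.83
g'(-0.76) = -9.79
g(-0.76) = 15.74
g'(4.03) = 46.78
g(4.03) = 49.39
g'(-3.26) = 15.36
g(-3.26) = 16.58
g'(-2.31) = 1.39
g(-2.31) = 24.11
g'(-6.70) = 111.27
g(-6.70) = -180.87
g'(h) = 3*h^2 + 2*h - 10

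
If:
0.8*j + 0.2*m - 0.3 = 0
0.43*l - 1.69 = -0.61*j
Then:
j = 0.375 - 0.25*m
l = 0.354651162790698*m + 3.39825581395349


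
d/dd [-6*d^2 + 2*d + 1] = 2 - 12*d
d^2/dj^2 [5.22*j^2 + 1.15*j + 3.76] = 10.4400000000000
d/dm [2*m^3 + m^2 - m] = 6*m^2 + 2*m - 1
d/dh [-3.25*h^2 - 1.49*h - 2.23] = -6.5*h - 1.49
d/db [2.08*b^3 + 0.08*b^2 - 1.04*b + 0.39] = 6.24*b^2 + 0.16*b - 1.04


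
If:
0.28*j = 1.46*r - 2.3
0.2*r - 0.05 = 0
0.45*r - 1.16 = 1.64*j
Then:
No Solution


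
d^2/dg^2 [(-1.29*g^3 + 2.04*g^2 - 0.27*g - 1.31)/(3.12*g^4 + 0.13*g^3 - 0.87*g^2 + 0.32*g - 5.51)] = (-25.1147520000001*g^9 + 119.149056*g^8 - 47.584368*g^7 - 227.910462*g^6 - 567.92853*g^5 + 895.624158*g^4 - 62.382828*g^3 - 323.870406*g^2 - 230.663274*g + 135.208286)/(30.371328*g^12 + 3.796416*g^11 - 25.2486*g^10 + 7.229989*g^9 - 153.090405*g^8 - 18.309369*g^7 + 89.541516*g^6 - 28.501458*g^5 + 270.016419*g^4 + 21.077111*g^3 - 80.932533*g^2 + 29.145696*g - 167.284151)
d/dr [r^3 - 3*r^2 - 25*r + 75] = 3*r^2 - 6*r - 25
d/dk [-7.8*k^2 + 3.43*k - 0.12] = 3.43 - 15.6*k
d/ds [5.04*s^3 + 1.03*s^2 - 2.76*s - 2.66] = 15.12*s^2 + 2.06*s - 2.76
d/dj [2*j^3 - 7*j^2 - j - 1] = 6*j^2 - 14*j - 1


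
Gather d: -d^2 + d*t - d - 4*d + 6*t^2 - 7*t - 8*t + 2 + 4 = -d^2 + d*(t - 5) + 6*t^2 - 15*t + 6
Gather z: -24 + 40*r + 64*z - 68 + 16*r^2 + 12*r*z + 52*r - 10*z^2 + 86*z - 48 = 16*r^2 + 92*r - 10*z^2 + z*(12*r + 150) - 140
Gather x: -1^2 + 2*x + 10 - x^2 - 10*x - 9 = -x^2 - 8*x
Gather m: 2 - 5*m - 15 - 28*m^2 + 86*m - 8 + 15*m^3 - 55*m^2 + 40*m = 15*m^3 - 83*m^2 + 121*m - 21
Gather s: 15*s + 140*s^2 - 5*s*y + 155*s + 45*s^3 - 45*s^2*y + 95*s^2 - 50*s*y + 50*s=45*s^3 + s^2*(235 - 45*y) + s*(220 - 55*y)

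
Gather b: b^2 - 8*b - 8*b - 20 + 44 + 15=b^2 - 16*b + 39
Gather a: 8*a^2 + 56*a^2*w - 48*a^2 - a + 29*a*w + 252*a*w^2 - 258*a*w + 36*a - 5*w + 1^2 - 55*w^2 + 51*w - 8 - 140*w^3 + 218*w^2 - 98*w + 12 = a^2*(56*w - 40) + a*(252*w^2 - 229*w + 35) - 140*w^3 + 163*w^2 - 52*w + 5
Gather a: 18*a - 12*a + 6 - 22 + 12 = 6*a - 4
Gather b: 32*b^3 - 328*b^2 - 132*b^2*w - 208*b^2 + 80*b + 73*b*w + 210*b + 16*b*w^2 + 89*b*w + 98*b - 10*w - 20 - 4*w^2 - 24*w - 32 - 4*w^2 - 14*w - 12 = 32*b^3 + b^2*(-132*w - 536) + b*(16*w^2 + 162*w + 388) - 8*w^2 - 48*w - 64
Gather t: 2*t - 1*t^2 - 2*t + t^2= 0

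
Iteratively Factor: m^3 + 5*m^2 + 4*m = (m + 4)*(m^2 + m) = (m + 1)*(m + 4)*(m)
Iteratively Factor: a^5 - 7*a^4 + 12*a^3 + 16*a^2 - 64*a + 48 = (a - 2)*(a^4 - 5*a^3 + 2*a^2 + 20*a - 24) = (a - 2)*(a + 2)*(a^3 - 7*a^2 + 16*a - 12) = (a - 2)^2*(a + 2)*(a^2 - 5*a + 6) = (a - 3)*(a - 2)^2*(a + 2)*(a - 2)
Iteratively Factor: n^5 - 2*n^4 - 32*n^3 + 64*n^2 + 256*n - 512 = (n - 2)*(n^4 - 32*n^2 + 256) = (n - 4)*(n - 2)*(n^3 + 4*n^2 - 16*n - 64) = (n - 4)*(n - 2)*(n + 4)*(n^2 - 16) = (n - 4)^2*(n - 2)*(n + 4)*(n + 4)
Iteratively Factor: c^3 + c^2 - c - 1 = (c + 1)*(c^2 - 1) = (c + 1)^2*(c - 1)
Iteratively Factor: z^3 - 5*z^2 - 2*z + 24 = (z + 2)*(z^2 - 7*z + 12) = (z - 3)*(z + 2)*(z - 4)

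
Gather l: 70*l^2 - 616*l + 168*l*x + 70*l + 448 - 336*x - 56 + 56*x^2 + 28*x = 70*l^2 + l*(168*x - 546) + 56*x^2 - 308*x + 392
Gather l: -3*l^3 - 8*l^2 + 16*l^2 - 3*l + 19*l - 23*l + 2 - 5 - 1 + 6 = -3*l^3 + 8*l^2 - 7*l + 2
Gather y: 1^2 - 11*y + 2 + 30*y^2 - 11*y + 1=30*y^2 - 22*y + 4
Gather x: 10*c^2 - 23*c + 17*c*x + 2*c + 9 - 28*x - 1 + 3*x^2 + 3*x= 10*c^2 - 21*c + 3*x^2 + x*(17*c - 25) + 8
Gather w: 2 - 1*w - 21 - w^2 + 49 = -w^2 - w + 30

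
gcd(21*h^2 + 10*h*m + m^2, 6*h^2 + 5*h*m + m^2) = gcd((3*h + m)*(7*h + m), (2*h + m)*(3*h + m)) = 3*h + m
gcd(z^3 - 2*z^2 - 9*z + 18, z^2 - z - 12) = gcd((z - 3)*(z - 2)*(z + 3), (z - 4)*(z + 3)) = z + 3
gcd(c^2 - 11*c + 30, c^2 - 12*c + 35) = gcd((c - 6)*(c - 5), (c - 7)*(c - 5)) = c - 5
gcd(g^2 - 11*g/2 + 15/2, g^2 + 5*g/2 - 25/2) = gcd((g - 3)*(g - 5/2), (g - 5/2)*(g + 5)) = g - 5/2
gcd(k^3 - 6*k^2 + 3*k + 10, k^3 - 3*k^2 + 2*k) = k - 2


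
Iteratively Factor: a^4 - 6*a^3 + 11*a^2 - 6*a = (a - 2)*(a^3 - 4*a^2 + 3*a) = a*(a - 2)*(a^2 - 4*a + 3) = a*(a - 3)*(a - 2)*(a - 1)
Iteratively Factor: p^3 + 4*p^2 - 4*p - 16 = (p + 2)*(p^2 + 2*p - 8) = (p + 2)*(p + 4)*(p - 2)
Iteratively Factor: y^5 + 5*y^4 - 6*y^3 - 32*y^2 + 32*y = (y - 2)*(y^4 + 7*y^3 + 8*y^2 - 16*y) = (y - 2)*(y + 4)*(y^3 + 3*y^2 - 4*y) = (y - 2)*(y - 1)*(y + 4)*(y^2 + 4*y) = (y - 2)*(y - 1)*(y + 4)^2*(y)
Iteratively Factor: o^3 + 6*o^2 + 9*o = (o + 3)*(o^2 + 3*o) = (o + 3)^2*(o)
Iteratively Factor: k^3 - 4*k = (k - 2)*(k^2 + 2*k) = (k - 2)*(k + 2)*(k)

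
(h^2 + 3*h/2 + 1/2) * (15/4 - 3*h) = -3*h^3 - 3*h^2/4 + 33*h/8 + 15/8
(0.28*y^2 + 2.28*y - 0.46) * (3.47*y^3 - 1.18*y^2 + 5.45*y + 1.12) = 0.9716*y^5 + 7.5812*y^4 - 2.7606*y^3 + 13.2824*y^2 + 0.0465999999999998*y - 0.5152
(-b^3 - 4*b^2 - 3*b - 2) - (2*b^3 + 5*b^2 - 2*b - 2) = -3*b^3 - 9*b^2 - b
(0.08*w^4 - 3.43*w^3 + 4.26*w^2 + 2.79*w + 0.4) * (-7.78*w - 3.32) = -0.6224*w^5 + 26.4198*w^4 - 21.7552*w^3 - 35.8494*w^2 - 12.3748*w - 1.328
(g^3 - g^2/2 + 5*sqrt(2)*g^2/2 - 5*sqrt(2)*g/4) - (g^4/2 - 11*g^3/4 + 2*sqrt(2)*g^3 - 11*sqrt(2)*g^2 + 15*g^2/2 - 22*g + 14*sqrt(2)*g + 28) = -g^4/2 - 2*sqrt(2)*g^3 + 15*g^3/4 - 8*g^2 + 27*sqrt(2)*g^2/2 - 61*sqrt(2)*g/4 + 22*g - 28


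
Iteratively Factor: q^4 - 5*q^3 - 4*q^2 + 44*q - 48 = (q + 3)*(q^3 - 8*q^2 + 20*q - 16) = (q - 2)*(q + 3)*(q^2 - 6*q + 8) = (q - 2)^2*(q + 3)*(q - 4)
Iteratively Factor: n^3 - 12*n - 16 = (n + 2)*(n^2 - 2*n - 8) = (n - 4)*(n + 2)*(n + 2)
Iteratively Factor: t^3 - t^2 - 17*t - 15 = (t - 5)*(t^2 + 4*t + 3) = (t - 5)*(t + 1)*(t + 3)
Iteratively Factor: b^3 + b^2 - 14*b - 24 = (b + 3)*(b^2 - 2*b - 8) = (b + 2)*(b + 3)*(b - 4)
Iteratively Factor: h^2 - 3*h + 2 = (h - 1)*(h - 2)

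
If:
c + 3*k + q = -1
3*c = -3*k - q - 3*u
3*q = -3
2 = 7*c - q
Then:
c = 1/7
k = -1/21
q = -1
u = 5/21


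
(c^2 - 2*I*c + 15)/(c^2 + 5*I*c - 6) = (c - 5*I)/(c + 2*I)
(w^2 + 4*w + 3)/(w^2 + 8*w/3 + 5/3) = 3*(w + 3)/(3*w + 5)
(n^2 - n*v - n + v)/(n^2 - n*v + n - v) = (n - 1)/(n + 1)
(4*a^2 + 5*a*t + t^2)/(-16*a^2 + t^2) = (a + t)/(-4*a + t)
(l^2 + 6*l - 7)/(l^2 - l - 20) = (-l^2 - 6*l + 7)/(-l^2 + l + 20)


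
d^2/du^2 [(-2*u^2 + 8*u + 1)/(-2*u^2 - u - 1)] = 2*(-36*u^3 - 24*u^2 + 42*u + 11)/(8*u^6 + 12*u^5 + 18*u^4 + 13*u^3 + 9*u^2 + 3*u + 1)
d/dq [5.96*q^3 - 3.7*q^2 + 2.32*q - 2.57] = 17.88*q^2 - 7.4*q + 2.32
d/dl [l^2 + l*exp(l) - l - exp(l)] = l*exp(l) + 2*l - 1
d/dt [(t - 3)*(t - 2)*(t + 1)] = 3*t^2 - 8*t + 1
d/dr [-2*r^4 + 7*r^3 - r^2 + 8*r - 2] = -8*r^3 + 21*r^2 - 2*r + 8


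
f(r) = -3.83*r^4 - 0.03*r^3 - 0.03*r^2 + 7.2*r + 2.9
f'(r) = -15.32*r^3 - 0.09*r^2 - 0.06*r + 7.2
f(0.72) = 7.03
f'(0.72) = 1.39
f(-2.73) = -229.11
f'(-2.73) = 318.40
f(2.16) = -65.36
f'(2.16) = -147.74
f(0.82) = 7.04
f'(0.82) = -1.36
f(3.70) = -690.19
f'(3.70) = -770.26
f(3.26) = -407.57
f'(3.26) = -524.73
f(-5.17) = -2767.26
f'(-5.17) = 2122.15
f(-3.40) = -532.56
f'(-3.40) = 608.50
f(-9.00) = -25171.09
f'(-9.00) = 11168.73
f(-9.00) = -25171.09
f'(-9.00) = 11168.73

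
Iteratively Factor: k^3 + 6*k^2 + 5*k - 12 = (k + 3)*(k^2 + 3*k - 4) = (k - 1)*(k + 3)*(k + 4)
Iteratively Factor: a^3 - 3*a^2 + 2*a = (a - 1)*(a^2 - 2*a) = (a - 2)*(a - 1)*(a)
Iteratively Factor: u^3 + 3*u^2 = (u + 3)*(u^2) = u*(u + 3)*(u)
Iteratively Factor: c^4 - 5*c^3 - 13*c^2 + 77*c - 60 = (c - 5)*(c^3 - 13*c + 12) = (c - 5)*(c + 4)*(c^2 - 4*c + 3) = (c - 5)*(c - 1)*(c + 4)*(c - 3)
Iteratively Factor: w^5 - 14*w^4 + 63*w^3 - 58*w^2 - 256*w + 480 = (w + 2)*(w^4 - 16*w^3 + 95*w^2 - 248*w + 240) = (w - 4)*(w + 2)*(w^3 - 12*w^2 + 47*w - 60) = (w - 5)*(w - 4)*(w + 2)*(w^2 - 7*w + 12) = (w - 5)*(w - 4)^2*(w + 2)*(w - 3)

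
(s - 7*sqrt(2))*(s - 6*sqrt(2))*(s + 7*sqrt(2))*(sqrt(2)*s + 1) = sqrt(2)*s^4 - 11*s^3 - 104*sqrt(2)*s^2 + 1078*s + 588*sqrt(2)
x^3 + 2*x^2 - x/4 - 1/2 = (x - 1/2)*(x + 1/2)*(x + 2)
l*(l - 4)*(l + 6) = l^3 + 2*l^2 - 24*l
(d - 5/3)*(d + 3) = d^2 + 4*d/3 - 5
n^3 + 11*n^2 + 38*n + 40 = (n + 2)*(n + 4)*(n + 5)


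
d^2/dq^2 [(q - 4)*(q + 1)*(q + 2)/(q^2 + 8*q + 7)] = 110/(q^3 + 21*q^2 + 147*q + 343)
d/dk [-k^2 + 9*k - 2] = 9 - 2*k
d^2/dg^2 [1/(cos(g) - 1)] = (sin(g)^2 - cos(g) + 1)/(cos(g) - 1)^3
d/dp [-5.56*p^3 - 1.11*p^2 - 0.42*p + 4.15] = -16.68*p^2 - 2.22*p - 0.42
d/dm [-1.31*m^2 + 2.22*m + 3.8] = 2.22 - 2.62*m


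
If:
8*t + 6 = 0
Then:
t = -3/4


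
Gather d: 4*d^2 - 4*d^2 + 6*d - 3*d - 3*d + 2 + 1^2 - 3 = 0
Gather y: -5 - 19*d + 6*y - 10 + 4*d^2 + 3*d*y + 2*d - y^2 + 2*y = 4*d^2 - 17*d - y^2 + y*(3*d + 8) - 15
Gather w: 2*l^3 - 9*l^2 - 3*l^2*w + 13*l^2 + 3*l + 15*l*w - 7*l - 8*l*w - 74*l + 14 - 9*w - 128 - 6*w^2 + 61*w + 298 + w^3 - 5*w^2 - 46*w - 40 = 2*l^3 + 4*l^2 - 78*l + w^3 - 11*w^2 + w*(-3*l^2 + 7*l + 6) + 144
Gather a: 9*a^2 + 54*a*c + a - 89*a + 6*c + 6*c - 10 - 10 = 9*a^2 + a*(54*c - 88) + 12*c - 20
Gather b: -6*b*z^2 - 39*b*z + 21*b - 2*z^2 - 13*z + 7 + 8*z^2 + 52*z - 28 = b*(-6*z^2 - 39*z + 21) + 6*z^2 + 39*z - 21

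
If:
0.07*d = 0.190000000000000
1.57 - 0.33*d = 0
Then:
No Solution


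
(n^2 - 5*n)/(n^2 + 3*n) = (n - 5)/(n + 3)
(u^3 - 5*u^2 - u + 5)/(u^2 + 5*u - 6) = (u^2 - 4*u - 5)/(u + 6)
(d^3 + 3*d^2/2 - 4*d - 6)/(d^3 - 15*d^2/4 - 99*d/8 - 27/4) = 4*(d^2 - 4)/(4*d^2 - 21*d - 18)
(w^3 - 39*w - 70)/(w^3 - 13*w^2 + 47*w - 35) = (w^2 + 7*w + 10)/(w^2 - 6*w + 5)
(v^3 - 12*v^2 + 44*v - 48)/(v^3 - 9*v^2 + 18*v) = (v^2 - 6*v + 8)/(v*(v - 3))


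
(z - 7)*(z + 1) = z^2 - 6*z - 7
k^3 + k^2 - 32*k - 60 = (k - 6)*(k + 2)*(k + 5)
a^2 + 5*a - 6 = (a - 1)*(a + 6)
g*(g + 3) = g^2 + 3*g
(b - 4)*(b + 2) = b^2 - 2*b - 8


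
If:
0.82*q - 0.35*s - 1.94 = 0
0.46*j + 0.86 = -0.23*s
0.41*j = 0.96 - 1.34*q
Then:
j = 0.10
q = 0.69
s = -3.93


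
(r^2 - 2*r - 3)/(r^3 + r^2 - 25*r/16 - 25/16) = 16*(r - 3)/(16*r^2 - 25)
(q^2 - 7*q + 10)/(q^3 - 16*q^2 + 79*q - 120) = (q - 2)/(q^2 - 11*q + 24)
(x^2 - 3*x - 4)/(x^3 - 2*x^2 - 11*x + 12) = (x + 1)/(x^2 + 2*x - 3)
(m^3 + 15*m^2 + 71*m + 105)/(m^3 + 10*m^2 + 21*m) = (m + 5)/m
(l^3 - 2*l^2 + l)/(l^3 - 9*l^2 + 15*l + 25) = l*(l^2 - 2*l + 1)/(l^3 - 9*l^2 + 15*l + 25)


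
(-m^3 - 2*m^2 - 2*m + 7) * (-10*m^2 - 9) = 10*m^5 + 20*m^4 + 29*m^3 - 52*m^2 + 18*m - 63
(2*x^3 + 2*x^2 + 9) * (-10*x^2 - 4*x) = -20*x^5 - 28*x^4 - 8*x^3 - 90*x^2 - 36*x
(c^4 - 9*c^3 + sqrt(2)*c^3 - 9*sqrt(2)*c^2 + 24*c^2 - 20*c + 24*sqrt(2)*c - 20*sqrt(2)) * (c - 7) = c^5 - 16*c^4 + sqrt(2)*c^4 - 16*sqrt(2)*c^3 + 87*c^3 - 188*c^2 + 87*sqrt(2)*c^2 - 188*sqrt(2)*c + 140*c + 140*sqrt(2)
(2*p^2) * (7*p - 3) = 14*p^3 - 6*p^2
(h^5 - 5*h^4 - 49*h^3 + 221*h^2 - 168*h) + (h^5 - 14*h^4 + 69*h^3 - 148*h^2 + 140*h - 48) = 2*h^5 - 19*h^4 + 20*h^3 + 73*h^2 - 28*h - 48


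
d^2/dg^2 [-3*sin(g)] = 3*sin(g)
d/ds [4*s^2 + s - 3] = 8*s + 1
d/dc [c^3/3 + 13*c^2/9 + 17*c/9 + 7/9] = c^2 + 26*c/9 + 17/9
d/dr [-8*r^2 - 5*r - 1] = -16*r - 5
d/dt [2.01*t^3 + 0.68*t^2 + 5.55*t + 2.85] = 6.03*t^2 + 1.36*t + 5.55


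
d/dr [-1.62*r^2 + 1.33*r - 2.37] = 1.33 - 3.24*r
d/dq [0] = 0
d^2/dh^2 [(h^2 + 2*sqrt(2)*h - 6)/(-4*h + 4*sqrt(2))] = 0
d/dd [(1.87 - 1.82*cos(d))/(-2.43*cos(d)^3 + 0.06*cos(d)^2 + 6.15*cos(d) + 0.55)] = (8.8452*cos(d)^3 - 13.7415*cos(d)^2 + 0.224399999999999*cos(d) + 12.5015)*sin(d)/(5.9049*cos(d)^6 - 0.2916*cos(d)^5 - 29.8854*cos(d)^4 - 1.935*cos(d)^3 + 37.8885*cos(d)^2 + 6.765*cos(d) + 0.3025)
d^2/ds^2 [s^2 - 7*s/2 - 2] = 2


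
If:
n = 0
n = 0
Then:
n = 0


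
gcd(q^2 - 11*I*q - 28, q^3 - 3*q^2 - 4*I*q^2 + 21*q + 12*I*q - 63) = q - 7*I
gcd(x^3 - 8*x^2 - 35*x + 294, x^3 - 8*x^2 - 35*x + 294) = x^3 - 8*x^2 - 35*x + 294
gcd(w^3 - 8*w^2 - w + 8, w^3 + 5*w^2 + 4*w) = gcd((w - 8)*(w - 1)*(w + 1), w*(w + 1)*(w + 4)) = w + 1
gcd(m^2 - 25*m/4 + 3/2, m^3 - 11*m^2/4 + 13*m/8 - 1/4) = m - 1/4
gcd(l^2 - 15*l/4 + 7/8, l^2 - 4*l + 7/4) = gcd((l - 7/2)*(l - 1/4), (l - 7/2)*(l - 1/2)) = l - 7/2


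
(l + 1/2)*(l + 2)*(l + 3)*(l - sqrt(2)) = l^4 - sqrt(2)*l^3 + 11*l^3/2 - 11*sqrt(2)*l^2/2 + 17*l^2/2 - 17*sqrt(2)*l/2 + 3*l - 3*sqrt(2)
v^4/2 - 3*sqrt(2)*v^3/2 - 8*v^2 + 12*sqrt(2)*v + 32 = (v/2 + sqrt(2))*(v - 4*sqrt(2))*(v - 2*sqrt(2))*(v + sqrt(2))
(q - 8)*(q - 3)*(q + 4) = q^3 - 7*q^2 - 20*q + 96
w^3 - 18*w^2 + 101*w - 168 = (w - 8)*(w - 7)*(w - 3)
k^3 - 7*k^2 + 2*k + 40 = (k - 5)*(k - 4)*(k + 2)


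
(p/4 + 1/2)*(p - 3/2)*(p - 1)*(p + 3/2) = p^4/4 + p^3/4 - 17*p^2/16 - 9*p/16 + 9/8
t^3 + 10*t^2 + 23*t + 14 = (t + 1)*(t + 2)*(t + 7)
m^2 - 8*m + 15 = (m - 5)*(m - 3)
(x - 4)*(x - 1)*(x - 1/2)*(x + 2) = x^4 - 7*x^3/2 - 9*x^2/2 + 11*x - 4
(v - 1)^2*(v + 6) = v^3 + 4*v^2 - 11*v + 6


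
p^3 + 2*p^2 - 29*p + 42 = (p - 3)*(p - 2)*(p + 7)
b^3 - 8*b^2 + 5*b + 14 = (b - 7)*(b - 2)*(b + 1)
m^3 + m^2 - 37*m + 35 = (m - 5)*(m - 1)*(m + 7)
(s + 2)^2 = s^2 + 4*s + 4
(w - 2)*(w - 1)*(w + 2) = w^3 - w^2 - 4*w + 4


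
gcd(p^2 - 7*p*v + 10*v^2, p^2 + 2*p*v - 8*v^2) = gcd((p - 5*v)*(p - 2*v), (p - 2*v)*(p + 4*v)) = p - 2*v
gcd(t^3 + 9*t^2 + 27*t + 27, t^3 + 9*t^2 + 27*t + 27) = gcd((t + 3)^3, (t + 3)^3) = t^3 + 9*t^2 + 27*t + 27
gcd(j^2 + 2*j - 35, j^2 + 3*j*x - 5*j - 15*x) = j - 5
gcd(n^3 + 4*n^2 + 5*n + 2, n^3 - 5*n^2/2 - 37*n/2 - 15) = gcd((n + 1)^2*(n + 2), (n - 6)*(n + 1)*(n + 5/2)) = n + 1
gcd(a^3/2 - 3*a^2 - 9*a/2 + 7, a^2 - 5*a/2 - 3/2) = 1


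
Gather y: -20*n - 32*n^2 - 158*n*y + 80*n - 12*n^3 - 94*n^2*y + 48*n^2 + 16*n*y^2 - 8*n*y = -12*n^3 + 16*n^2 + 16*n*y^2 + 60*n + y*(-94*n^2 - 166*n)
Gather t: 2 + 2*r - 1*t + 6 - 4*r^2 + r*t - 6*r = -4*r^2 - 4*r + t*(r - 1) + 8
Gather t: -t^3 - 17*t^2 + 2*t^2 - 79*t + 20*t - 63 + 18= -t^3 - 15*t^2 - 59*t - 45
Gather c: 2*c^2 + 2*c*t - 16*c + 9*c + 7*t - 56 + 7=2*c^2 + c*(2*t - 7) + 7*t - 49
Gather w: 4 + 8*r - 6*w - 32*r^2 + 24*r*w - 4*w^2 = -32*r^2 + 8*r - 4*w^2 + w*(24*r - 6) + 4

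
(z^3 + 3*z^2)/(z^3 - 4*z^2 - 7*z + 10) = z^2*(z + 3)/(z^3 - 4*z^2 - 7*z + 10)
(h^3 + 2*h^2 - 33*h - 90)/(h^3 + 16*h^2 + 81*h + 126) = (h^2 - h - 30)/(h^2 + 13*h + 42)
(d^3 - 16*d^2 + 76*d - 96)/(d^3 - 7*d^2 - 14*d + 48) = (d - 6)/(d + 3)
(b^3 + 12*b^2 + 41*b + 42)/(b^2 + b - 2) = (b^2 + 10*b + 21)/(b - 1)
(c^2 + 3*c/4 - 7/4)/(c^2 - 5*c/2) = (4*c^2 + 3*c - 7)/(2*c*(2*c - 5))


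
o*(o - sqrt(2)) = o^2 - sqrt(2)*o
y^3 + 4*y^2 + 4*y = y*(y + 2)^2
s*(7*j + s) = 7*j*s + s^2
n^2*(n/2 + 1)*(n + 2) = n^4/2 + 2*n^3 + 2*n^2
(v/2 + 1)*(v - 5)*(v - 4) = v^3/2 - 7*v^2/2 + v + 20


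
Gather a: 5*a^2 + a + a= 5*a^2 + 2*a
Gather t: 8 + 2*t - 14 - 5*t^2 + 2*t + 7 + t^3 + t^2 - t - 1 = t^3 - 4*t^2 + 3*t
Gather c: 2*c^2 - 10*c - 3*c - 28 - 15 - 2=2*c^2 - 13*c - 45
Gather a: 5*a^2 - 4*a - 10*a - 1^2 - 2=5*a^2 - 14*a - 3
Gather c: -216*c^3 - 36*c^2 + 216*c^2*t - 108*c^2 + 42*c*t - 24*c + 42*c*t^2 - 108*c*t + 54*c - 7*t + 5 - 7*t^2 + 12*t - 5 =-216*c^3 + c^2*(216*t - 144) + c*(42*t^2 - 66*t + 30) - 7*t^2 + 5*t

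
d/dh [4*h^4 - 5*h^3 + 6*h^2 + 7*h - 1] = 16*h^3 - 15*h^2 + 12*h + 7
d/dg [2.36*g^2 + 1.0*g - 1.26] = 4.72*g + 1.0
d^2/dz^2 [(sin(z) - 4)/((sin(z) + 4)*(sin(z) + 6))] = (-sin(z)^5 + 26*sin(z)^4 + 266*sin(z)^3 + 232*sin(z)^2 - 1920*sin(z) - 1088)/((sin(z) + 4)^3*(sin(z) + 6)^3)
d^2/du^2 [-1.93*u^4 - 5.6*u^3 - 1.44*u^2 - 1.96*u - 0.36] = -23.16*u^2 - 33.6*u - 2.88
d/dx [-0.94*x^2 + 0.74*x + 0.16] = 0.74 - 1.88*x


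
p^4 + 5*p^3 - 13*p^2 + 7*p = p*(p - 1)^2*(p + 7)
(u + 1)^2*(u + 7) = u^3 + 9*u^2 + 15*u + 7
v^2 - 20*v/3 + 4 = (v - 6)*(v - 2/3)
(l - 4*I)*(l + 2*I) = l^2 - 2*I*l + 8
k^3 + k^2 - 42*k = k*(k - 6)*(k + 7)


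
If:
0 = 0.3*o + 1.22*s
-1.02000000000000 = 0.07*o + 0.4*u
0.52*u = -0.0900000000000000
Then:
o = -13.58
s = 3.34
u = -0.17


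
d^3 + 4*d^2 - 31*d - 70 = (d - 5)*(d + 2)*(d + 7)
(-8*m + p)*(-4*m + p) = 32*m^2 - 12*m*p + p^2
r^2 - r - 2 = (r - 2)*(r + 1)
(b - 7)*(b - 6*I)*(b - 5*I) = b^3 - 7*b^2 - 11*I*b^2 - 30*b + 77*I*b + 210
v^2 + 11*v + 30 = (v + 5)*(v + 6)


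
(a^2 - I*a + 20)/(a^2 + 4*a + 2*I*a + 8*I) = (a^2 - I*a + 20)/(a^2 + 2*a*(2 + I) + 8*I)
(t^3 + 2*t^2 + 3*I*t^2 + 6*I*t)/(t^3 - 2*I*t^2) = (t^2 + t*(2 + 3*I) + 6*I)/(t*(t - 2*I))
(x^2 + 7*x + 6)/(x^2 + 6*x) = (x + 1)/x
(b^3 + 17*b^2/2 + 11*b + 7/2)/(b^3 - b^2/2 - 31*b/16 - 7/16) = 8*(2*b^2 + 15*b + 7)/(16*b^2 - 24*b - 7)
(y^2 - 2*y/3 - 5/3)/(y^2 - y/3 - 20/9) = 3*(y + 1)/(3*y + 4)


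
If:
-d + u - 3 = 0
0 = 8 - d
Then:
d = 8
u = 11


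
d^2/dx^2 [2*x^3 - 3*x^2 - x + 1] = 12*x - 6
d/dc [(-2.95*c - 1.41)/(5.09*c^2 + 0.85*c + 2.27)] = (15.0155*c^2 + 14.3538*c - 5.498)/(25.9081*c^4 + 8.653*c^3 + 23.8311*c^2 + 3.859*c + 5.1529)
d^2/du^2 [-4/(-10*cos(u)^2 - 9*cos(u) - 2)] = 4*(-400*sin(u)^4 + 201*sin(u)^2 + 711*cos(u)/2 - 135*cos(3*u)/2 + 321)/((2*cos(u) + 1)^3*(5*cos(u) + 2)^3)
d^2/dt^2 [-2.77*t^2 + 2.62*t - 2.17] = -5.54000000000000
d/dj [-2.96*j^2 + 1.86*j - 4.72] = 1.86 - 5.92*j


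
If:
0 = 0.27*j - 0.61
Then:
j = 2.26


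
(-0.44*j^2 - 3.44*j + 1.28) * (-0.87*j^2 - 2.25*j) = 0.3828*j^4 + 3.9828*j^3 + 6.6264*j^2 - 2.88*j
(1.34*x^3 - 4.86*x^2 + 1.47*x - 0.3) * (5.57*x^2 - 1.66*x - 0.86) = 7.4638*x^5 - 29.2946*x^4 + 15.1031*x^3 + 0.0684000000000005*x^2 - 0.7662*x + 0.258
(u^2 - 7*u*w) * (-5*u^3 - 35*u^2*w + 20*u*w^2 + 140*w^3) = -5*u^5 + 265*u^3*w^2 - 980*u*w^4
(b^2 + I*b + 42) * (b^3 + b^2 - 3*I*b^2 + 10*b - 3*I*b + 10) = b^5 + b^4 - 2*I*b^4 + 55*b^3 - 2*I*b^3 + 55*b^2 - 116*I*b^2 + 420*b - 116*I*b + 420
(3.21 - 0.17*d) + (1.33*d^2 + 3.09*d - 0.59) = 1.33*d^2 + 2.92*d + 2.62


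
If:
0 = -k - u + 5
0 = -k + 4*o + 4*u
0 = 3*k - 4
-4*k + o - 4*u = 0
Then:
No Solution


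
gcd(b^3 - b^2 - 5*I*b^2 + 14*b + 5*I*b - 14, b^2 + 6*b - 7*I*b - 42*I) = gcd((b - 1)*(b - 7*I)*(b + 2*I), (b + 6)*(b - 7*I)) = b - 7*I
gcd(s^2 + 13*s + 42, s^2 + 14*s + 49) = s + 7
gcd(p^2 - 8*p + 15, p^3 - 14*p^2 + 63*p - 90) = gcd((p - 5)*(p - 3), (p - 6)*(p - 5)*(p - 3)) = p^2 - 8*p + 15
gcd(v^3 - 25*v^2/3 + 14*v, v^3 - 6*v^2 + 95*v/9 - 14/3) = v - 7/3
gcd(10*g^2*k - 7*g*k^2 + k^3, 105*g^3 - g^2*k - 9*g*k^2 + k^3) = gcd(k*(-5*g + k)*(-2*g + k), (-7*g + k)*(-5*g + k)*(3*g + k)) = 5*g - k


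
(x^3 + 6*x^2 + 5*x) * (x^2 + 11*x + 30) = x^5 + 17*x^4 + 101*x^3 + 235*x^2 + 150*x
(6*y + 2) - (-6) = 6*y + 8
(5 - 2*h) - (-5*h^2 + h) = 5*h^2 - 3*h + 5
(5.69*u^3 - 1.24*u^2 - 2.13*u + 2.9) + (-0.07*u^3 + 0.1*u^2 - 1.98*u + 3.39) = 5.62*u^3 - 1.14*u^2 - 4.11*u + 6.29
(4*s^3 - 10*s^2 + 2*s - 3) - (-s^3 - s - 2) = 5*s^3 - 10*s^2 + 3*s - 1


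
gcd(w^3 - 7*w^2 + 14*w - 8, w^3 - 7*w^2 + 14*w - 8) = w^3 - 7*w^2 + 14*w - 8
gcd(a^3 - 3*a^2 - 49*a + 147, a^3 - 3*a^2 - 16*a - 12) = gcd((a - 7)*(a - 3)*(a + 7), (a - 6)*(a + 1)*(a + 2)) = 1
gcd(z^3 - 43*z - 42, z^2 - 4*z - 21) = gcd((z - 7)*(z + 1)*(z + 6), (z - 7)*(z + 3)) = z - 7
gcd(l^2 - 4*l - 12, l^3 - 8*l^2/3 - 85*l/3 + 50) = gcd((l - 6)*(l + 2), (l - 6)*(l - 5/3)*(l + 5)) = l - 6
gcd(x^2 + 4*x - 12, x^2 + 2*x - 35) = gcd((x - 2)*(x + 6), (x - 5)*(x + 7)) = 1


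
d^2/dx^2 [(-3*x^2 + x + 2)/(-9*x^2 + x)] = 4*(-27*x^3 - 243*x^2 + 27*x - 1)/(x^3*(729*x^3 - 243*x^2 + 27*x - 1))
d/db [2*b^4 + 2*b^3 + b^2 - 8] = 2*b*(4*b^2 + 3*b + 1)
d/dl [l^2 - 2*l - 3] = 2*l - 2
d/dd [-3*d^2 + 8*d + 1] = 8 - 6*d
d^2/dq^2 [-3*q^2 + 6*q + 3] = -6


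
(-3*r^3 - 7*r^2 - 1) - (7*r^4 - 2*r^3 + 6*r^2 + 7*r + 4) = -7*r^4 - r^3 - 13*r^2 - 7*r - 5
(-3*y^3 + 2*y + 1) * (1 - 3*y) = 9*y^4 - 3*y^3 - 6*y^2 - y + 1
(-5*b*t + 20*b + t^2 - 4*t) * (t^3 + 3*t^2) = -5*b*t^4 + 5*b*t^3 + 60*b*t^2 + t^5 - t^4 - 12*t^3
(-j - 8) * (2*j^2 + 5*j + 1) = -2*j^3 - 21*j^2 - 41*j - 8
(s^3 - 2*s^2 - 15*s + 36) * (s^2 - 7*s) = s^5 - 9*s^4 - s^3 + 141*s^2 - 252*s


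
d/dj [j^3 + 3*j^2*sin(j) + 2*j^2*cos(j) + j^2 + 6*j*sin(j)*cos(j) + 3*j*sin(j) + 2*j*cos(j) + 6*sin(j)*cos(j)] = -2*j^2*sin(j) + 3*j^2*cos(j) + 3*j^2 + 4*j*sin(j) + 7*j*cos(j) + 6*j*cos(2*j) + 2*j + 3*sin(j) + 3*sin(2*j) + 2*cos(j) + 6*cos(2*j)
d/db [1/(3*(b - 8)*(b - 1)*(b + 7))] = (-(b - 8)*(b - 1) - (b - 8)*(b + 7) - (b - 1)*(b + 7))/(3*(b - 8)^2*(b - 1)^2*(b + 7)^2)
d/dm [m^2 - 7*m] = 2*m - 7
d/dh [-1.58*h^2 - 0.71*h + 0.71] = -3.16*h - 0.71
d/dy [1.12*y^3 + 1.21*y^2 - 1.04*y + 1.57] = 3.36*y^2 + 2.42*y - 1.04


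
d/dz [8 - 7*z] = -7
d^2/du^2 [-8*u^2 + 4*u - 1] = -16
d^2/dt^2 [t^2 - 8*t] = 2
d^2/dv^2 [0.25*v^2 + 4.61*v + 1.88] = 0.500000000000000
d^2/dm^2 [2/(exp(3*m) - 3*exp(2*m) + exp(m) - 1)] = 2*((-9*exp(2*m) + 12*exp(m) - 1)*(exp(3*m) - 3*exp(2*m) + exp(m) - 1) + 2*(3*exp(2*m) - 6*exp(m) + 1)^2*exp(m))*exp(m)/(exp(3*m) - 3*exp(2*m) + exp(m) - 1)^3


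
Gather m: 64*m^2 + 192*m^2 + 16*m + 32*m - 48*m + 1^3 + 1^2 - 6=256*m^2 - 4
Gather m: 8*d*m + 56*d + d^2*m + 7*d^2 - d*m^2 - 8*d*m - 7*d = d^2*m + 7*d^2 - d*m^2 + 49*d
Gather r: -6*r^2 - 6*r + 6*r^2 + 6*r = 0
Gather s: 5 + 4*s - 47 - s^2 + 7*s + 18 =-s^2 + 11*s - 24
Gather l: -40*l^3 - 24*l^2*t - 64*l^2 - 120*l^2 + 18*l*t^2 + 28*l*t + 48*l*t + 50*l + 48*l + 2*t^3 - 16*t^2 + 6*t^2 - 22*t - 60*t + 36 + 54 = -40*l^3 + l^2*(-24*t - 184) + l*(18*t^2 + 76*t + 98) + 2*t^3 - 10*t^2 - 82*t + 90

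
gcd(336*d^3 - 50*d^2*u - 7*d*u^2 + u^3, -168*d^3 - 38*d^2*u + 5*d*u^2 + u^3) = -42*d^2 + d*u + u^2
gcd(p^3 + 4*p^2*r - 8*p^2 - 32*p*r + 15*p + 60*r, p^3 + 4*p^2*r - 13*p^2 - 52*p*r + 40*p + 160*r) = p^2 + 4*p*r - 5*p - 20*r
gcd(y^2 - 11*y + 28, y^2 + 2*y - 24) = y - 4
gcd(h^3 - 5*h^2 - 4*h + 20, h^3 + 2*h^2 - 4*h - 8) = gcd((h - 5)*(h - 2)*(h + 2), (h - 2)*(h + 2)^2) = h^2 - 4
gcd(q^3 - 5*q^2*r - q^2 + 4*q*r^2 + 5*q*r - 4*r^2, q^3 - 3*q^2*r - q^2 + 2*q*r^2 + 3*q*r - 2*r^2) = q^2 - q*r - q + r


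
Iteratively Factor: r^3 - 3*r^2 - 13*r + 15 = (r - 5)*(r^2 + 2*r - 3) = (r - 5)*(r + 3)*(r - 1)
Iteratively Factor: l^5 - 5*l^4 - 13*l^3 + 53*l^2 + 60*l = (l + 1)*(l^4 - 6*l^3 - 7*l^2 + 60*l) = (l - 4)*(l + 1)*(l^3 - 2*l^2 - 15*l) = (l - 4)*(l + 1)*(l + 3)*(l^2 - 5*l) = l*(l - 4)*(l + 1)*(l + 3)*(l - 5)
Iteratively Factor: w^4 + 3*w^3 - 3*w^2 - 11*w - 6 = (w - 2)*(w^3 + 5*w^2 + 7*w + 3) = (w - 2)*(w + 1)*(w^2 + 4*w + 3) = (w - 2)*(w + 1)^2*(w + 3)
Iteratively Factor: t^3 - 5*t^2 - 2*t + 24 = (t - 4)*(t^2 - t - 6) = (t - 4)*(t + 2)*(t - 3)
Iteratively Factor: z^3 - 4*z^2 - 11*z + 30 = (z - 2)*(z^2 - 2*z - 15) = (z - 5)*(z - 2)*(z + 3)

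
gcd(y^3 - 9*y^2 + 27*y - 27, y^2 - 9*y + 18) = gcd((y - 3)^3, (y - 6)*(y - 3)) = y - 3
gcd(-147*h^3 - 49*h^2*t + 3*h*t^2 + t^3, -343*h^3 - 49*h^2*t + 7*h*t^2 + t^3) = -49*h^2 + t^2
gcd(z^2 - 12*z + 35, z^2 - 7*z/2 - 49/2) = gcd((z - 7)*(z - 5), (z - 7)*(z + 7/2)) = z - 7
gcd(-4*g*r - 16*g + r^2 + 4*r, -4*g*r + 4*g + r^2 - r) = -4*g + r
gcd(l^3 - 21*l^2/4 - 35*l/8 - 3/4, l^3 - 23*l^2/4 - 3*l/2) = l^2 - 23*l/4 - 3/2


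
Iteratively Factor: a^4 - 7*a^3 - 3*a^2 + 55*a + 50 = (a + 2)*(a^3 - 9*a^2 + 15*a + 25) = (a - 5)*(a + 2)*(a^2 - 4*a - 5) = (a - 5)*(a + 1)*(a + 2)*(a - 5)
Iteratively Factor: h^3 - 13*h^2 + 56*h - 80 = (h - 4)*(h^2 - 9*h + 20) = (h - 5)*(h - 4)*(h - 4)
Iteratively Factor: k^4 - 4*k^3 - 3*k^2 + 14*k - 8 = (k + 2)*(k^3 - 6*k^2 + 9*k - 4) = (k - 4)*(k + 2)*(k^2 - 2*k + 1) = (k - 4)*(k - 1)*(k + 2)*(k - 1)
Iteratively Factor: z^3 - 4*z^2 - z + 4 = (z + 1)*(z^2 - 5*z + 4) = (z - 4)*(z + 1)*(z - 1)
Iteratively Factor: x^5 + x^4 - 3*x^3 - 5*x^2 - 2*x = (x - 2)*(x^4 + 3*x^3 + 3*x^2 + x) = (x - 2)*(x + 1)*(x^3 + 2*x^2 + x) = x*(x - 2)*(x + 1)*(x^2 + 2*x + 1) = x*(x - 2)*(x + 1)^2*(x + 1)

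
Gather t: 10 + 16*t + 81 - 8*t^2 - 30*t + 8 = -8*t^2 - 14*t + 99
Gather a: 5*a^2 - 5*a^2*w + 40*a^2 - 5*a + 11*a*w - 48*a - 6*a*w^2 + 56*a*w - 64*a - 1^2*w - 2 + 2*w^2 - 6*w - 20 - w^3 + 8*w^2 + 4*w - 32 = a^2*(45 - 5*w) + a*(-6*w^2 + 67*w - 117) - w^3 + 10*w^2 - 3*w - 54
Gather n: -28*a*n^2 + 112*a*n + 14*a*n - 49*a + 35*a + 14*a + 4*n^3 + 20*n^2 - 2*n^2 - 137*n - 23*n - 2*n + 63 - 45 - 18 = 4*n^3 + n^2*(18 - 28*a) + n*(126*a - 162)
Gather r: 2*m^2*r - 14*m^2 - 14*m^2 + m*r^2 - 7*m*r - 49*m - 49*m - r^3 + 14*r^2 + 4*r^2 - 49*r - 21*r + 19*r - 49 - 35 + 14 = -28*m^2 - 98*m - r^3 + r^2*(m + 18) + r*(2*m^2 - 7*m - 51) - 70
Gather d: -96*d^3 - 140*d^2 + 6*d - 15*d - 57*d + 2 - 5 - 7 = -96*d^3 - 140*d^2 - 66*d - 10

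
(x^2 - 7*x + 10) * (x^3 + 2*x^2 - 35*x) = x^5 - 5*x^4 - 39*x^3 + 265*x^2 - 350*x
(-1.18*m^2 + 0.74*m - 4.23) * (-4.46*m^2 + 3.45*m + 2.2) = 5.2628*m^4 - 7.3714*m^3 + 18.8228*m^2 - 12.9655*m - 9.306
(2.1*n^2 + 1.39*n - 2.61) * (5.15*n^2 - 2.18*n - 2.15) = 10.815*n^4 + 2.5805*n^3 - 20.9867*n^2 + 2.7013*n + 5.6115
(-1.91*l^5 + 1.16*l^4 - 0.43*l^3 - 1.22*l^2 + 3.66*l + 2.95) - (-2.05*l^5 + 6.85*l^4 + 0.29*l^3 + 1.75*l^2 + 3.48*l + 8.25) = 0.14*l^5 - 5.69*l^4 - 0.72*l^3 - 2.97*l^2 + 0.18*l - 5.3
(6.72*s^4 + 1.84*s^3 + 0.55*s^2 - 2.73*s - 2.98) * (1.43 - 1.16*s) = -7.7952*s^5 + 7.4752*s^4 + 1.9932*s^3 + 3.9533*s^2 - 0.4471*s - 4.2614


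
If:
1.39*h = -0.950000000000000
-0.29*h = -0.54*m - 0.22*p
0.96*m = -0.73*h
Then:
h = -0.68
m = 0.52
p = -2.18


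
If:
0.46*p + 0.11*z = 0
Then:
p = -0.239130434782609*z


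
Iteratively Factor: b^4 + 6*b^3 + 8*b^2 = (b)*(b^3 + 6*b^2 + 8*b) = b*(b + 2)*(b^2 + 4*b) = b^2*(b + 2)*(b + 4)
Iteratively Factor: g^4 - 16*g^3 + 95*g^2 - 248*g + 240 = (g - 4)*(g^3 - 12*g^2 + 47*g - 60) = (g - 4)^2*(g^2 - 8*g + 15) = (g - 4)^2*(g - 3)*(g - 5)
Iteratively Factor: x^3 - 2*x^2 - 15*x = (x - 5)*(x^2 + 3*x) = (x - 5)*(x + 3)*(x)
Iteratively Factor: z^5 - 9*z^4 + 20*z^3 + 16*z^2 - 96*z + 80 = (z - 5)*(z^4 - 4*z^3 + 16*z - 16) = (z - 5)*(z - 2)*(z^3 - 2*z^2 - 4*z + 8) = (z - 5)*(z - 2)*(z + 2)*(z^2 - 4*z + 4) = (z - 5)*(z - 2)^2*(z + 2)*(z - 2)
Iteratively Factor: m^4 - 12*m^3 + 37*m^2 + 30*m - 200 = (m - 4)*(m^3 - 8*m^2 + 5*m + 50) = (m - 5)*(m - 4)*(m^2 - 3*m - 10) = (m - 5)*(m - 4)*(m + 2)*(m - 5)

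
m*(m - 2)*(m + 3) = m^3 + m^2 - 6*m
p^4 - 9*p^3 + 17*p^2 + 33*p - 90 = (p - 5)*(p - 3)^2*(p + 2)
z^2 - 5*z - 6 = (z - 6)*(z + 1)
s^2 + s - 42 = (s - 6)*(s + 7)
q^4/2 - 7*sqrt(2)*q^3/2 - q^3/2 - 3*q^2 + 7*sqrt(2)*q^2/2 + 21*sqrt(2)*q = q*(q/2 + 1)*(q - 3)*(q - 7*sqrt(2))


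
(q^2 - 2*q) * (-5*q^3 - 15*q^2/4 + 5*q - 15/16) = -5*q^5 + 25*q^4/4 + 25*q^3/2 - 175*q^2/16 + 15*q/8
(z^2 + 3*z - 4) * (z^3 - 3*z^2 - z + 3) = z^5 - 14*z^3 + 12*z^2 + 13*z - 12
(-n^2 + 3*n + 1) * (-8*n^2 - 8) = 8*n^4 - 24*n^3 - 24*n - 8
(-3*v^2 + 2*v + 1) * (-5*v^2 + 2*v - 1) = 15*v^4 - 16*v^3 + 2*v^2 - 1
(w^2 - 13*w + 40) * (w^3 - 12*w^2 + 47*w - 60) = w^5 - 25*w^4 + 243*w^3 - 1151*w^2 + 2660*w - 2400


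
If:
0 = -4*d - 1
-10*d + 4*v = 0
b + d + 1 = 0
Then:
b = -3/4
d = -1/4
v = -5/8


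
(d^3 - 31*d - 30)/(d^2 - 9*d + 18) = (d^2 + 6*d + 5)/(d - 3)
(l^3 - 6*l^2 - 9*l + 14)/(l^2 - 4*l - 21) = (l^2 + l - 2)/(l + 3)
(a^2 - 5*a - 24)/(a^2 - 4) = (a^2 - 5*a - 24)/(a^2 - 4)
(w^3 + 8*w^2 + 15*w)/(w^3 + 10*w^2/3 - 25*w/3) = 3*(w + 3)/(3*w - 5)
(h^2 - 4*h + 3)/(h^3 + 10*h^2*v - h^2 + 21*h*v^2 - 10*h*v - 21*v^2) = (h - 3)/(h^2 + 10*h*v + 21*v^2)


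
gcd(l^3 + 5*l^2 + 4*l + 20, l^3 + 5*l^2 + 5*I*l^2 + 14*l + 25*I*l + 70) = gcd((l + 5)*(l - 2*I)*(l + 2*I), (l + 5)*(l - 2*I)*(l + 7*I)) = l^2 + l*(5 - 2*I) - 10*I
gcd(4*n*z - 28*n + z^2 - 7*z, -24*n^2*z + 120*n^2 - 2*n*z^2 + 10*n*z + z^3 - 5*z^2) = 4*n + z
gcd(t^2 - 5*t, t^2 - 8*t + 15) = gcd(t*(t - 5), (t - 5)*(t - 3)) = t - 5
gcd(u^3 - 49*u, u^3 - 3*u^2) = u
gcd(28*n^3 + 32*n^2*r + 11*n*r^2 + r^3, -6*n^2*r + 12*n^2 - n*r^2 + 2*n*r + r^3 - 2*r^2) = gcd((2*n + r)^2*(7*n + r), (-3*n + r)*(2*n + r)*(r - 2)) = 2*n + r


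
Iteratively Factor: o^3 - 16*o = (o + 4)*(o^2 - 4*o) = o*(o + 4)*(o - 4)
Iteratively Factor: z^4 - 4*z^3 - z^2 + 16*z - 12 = (z - 1)*(z^3 - 3*z^2 - 4*z + 12) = (z - 2)*(z - 1)*(z^2 - z - 6) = (z - 3)*(z - 2)*(z - 1)*(z + 2)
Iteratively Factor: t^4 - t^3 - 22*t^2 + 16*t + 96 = (t - 3)*(t^3 + 2*t^2 - 16*t - 32) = (t - 4)*(t - 3)*(t^2 + 6*t + 8) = (t - 4)*(t - 3)*(t + 2)*(t + 4)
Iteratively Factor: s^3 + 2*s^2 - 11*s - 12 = (s + 1)*(s^2 + s - 12) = (s + 1)*(s + 4)*(s - 3)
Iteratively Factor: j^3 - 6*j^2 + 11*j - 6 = (j - 2)*(j^2 - 4*j + 3) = (j - 2)*(j - 1)*(j - 3)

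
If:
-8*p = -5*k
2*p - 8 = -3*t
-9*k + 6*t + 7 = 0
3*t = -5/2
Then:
No Solution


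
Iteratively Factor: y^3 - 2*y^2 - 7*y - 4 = (y + 1)*(y^2 - 3*y - 4) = (y - 4)*(y + 1)*(y + 1)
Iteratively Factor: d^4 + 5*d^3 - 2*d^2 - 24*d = (d + 4)*(d^3 + d^2 - 6*d) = (d + 3)*(d + 4)*(d^2 - 2*d) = d*(d + 3)*(d + 4)*(d - 2)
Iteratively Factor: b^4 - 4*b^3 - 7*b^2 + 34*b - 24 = (b - 4)*(b^3 - 7*b + 6) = (b - 4)*(b - 1)*(b^2 + b - 6) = (b - 4)*(b - 2)*(b - 1)*(b + 3)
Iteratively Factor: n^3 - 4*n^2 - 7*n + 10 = (n + 2)*(n^2 - 6*n + 5) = (n - 1)*(n + 2)*(n - 5)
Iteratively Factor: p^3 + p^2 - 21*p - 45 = (p - 5)*(p^2 + 6*p + 9) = (p - 5)*(p + 3)*(p + 3)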